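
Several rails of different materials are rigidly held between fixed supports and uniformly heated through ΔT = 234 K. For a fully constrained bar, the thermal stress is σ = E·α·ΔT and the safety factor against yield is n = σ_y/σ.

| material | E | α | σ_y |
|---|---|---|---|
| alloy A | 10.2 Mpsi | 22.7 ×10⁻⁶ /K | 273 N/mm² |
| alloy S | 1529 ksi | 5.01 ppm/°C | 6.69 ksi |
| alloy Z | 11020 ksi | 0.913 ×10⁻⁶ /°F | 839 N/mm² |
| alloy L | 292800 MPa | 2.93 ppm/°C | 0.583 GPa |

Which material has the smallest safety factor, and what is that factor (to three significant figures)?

alloy A, n = 0.731

In consistent units (E in GPa, α in ×10⁻⁶/K, σ_y in MPa):
  alloy A: E = 70.33, α = 22.7, σ_y = 273.0 → σ = 374 MPa, n = 0.731
  alloy S: E = 10.54, α = 5.01, σ_y = 46.13 → σ = 12.4 MPa, n = 3.73
  alloy Z: E = 75.98, α = 1.64, σ_y = 839.0 → σ = 29.2 MPa, n = 28.7
  alloy L: E = 292.8, α = 2.93, σ_y = 583.0 → σ = 201 MPa, n = 2.90
The minimum is alloy A at n = 0.731.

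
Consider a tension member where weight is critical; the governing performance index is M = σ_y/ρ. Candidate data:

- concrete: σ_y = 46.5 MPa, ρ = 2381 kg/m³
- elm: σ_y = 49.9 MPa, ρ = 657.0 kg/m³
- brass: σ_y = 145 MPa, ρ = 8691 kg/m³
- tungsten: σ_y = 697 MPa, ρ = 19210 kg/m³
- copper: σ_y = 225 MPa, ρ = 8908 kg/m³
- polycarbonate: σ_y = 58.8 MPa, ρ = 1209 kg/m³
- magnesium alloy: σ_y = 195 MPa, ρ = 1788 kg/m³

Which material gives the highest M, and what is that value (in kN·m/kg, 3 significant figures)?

magnesium alloy, M = 109 kN·m/kg

Computing M directly (units already consistent):
  magnesium alloy: M = 109 kN·m/kg
  elm: M = 76.0 kN·m/kg
  polycarbonate: M = 48.6 kN·m/kg
  tungsten: M = 36.3 kN·m/kg
  copper: M = 25.3 kN·m/kg
  concrete: M = 19.5 kN·m/kg
  brass: M = 16.7 kN·m/kg
Magnesium alloy has the largest M.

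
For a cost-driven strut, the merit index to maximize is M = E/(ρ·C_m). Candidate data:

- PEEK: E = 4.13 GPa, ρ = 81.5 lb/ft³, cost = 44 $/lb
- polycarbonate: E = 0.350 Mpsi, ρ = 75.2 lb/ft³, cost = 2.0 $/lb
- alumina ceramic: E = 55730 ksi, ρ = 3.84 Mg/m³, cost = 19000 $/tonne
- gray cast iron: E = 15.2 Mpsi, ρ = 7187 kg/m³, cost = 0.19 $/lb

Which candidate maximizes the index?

gray cast iron

In SI units:
  PEEK: E = 4.130 GPa, ρ = 1306 kg/m³, cost = 97.00 $/kg
  polycarbonate: E = 2.413 GPa, ρ = 1205 kg/m³, cost = 4.409 $/kg
  alumina ceramic: E = 384.2 GPa, ρ = 3840 kg/m³, cost = 19.00 $/kg
  gray cast iron: E = 104.8 GPa, ρ = 7187 kg/m³, cost = 0.4189 $/kg
  gray cast iron: M = 34.8 MN·m per $
  alumina ceramic: M = 5.27 MN·m per $
  polycarbonate: M = 0.454 MN·m per $
  PEEK: M = 0.0326 MN·m per $
Highest index: gray cast iron.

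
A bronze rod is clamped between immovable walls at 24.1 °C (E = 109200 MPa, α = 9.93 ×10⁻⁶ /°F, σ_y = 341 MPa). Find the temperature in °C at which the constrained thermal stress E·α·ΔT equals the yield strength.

E = 109200 MPa = 109.2 GPa.
α = 9.93×10⁻⁶/°F × 9/5 = 17.9×10⁻⁶/K.
E·α·ΔT = 341.0 MPa ⇒ ΔT = 341.0 / (109.2×10³ × 17.9×10⁻⁶) = 174.7 K.
T = 24.1 + 174.7 = 198.8 °C.

199 °C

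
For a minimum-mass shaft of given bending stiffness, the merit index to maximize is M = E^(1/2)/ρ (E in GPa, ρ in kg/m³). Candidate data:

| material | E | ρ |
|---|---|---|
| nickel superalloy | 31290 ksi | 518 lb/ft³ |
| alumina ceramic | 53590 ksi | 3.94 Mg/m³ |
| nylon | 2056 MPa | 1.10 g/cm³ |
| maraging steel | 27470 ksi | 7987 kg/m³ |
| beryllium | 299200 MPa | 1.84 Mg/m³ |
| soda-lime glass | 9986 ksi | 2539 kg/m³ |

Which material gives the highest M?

beryllium

Normalizing units and computing the index:
  nickel superalloy: E = 215.7 GPa, ρ = 8298 kg/m³
  alumina ceramic: E = 369.5 GPa, ρ = 3940 kg/m³
  nylon: E = 2.056 GPa, ρ = 1100 kg/m³
  maraging steel: E = 189.4 GPa, ρ = 7987 kg/m³
  beryllium: E = 299.2 GPa, ρ = 1840 kg/m³
  soda-lime glass: E = 68.85 GPa, ρ = 2539 kg/m³
  beryllium: M = 9.40×10⁻³
  alumina ceramic: M = 4.88×10⁻³
  soda-lime glass: M = 3.27×10⁻³
  nickel superalloy: M = 1.77×10⁻³
  maraging steel: M = 1.72×10⁻³
  nylon: M = 1.30×10⁻³
Highest index: beryllium.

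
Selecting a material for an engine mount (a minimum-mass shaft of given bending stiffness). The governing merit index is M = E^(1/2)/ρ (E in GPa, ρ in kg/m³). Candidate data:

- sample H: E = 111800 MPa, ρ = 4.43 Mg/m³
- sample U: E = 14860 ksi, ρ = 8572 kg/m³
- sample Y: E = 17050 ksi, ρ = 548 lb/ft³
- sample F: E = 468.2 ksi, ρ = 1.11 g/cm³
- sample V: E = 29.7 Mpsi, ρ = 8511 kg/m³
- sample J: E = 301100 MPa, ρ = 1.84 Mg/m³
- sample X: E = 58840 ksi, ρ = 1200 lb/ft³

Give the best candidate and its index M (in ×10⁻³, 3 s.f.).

Convert each candidate to consistent units, then evaluate M:
  sample H: E = 111.8 GPa, ρ = 4430 kg/m³
  sample U: E = 102.5 GPa, ρ = 8572 kg/m³
  sample Y: E = 117.6 GPa, ρ = 8778 kg/m³
  sample F: E = 3.228 GPa, ρ = 1110 kg/m³
  sample V: E = 204.8 GPa, ρ = 8511 kg/m³
  sample J: E = 301.1 GPa, ρ = 1840 kg/m³
  sample X: E = 405.7 GPa, ρ = 19220 kg/m³
  sample J: M = 9.43×10⁻³
  sample H: M = 2.39×10⁻³
  sample V: M = 1.68×10⁻³
  sample F: M = 1.62×10⁻³
  sample Y: M = 1.24×10⁻³
  sample U: M = 1.18×10⁻³
  sample X: M = 1.05×10⁻³
Sample J ranks first.

sample J, M = 9.43×10⁻³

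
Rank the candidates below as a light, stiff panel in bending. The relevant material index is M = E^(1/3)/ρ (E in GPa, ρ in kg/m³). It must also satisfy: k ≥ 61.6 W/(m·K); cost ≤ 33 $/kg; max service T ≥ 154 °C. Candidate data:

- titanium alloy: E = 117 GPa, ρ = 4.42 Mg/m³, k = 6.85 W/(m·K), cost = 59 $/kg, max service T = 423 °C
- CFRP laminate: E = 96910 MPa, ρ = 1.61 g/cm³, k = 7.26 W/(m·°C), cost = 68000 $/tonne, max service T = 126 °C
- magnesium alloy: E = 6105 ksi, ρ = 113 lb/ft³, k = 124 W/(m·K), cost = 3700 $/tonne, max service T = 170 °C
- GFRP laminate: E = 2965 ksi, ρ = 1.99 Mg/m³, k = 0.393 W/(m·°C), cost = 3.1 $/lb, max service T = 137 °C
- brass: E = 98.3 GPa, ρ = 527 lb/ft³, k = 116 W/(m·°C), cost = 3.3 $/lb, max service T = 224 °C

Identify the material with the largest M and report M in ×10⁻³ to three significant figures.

magnesium alloy, M = 1.92×10⁻³

Screen on constraints: k ≥ 61.6 W/(m·K); cost ≤ 33 $/kg; max service T ≥ 154 °C. Survivors: magnesium alloy, brass.
After converting to SI:
  magnesium alloy: E = 42.09 GPa, ρ = 1810 kg/m³
  brass: E = 98.30 GPa, ρ = 8442 kg/m³
  magnesium alloy: M = 1.92×10⁻³
  brass: M = 0.547×10⁻³
The maximum is for magnesium alloy.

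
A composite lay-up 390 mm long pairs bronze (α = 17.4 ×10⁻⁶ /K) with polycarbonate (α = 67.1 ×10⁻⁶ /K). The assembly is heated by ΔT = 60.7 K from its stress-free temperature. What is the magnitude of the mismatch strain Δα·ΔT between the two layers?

Δα = |17.4 − 67.1|×10⁻⁶/K = 49.7×10⁻⁶/K.
Mismatch strain = Δα·ΔT = 49.7×10⁻⁶ × 60.7 = 3.02×10⁻³.

3.02×10⁻³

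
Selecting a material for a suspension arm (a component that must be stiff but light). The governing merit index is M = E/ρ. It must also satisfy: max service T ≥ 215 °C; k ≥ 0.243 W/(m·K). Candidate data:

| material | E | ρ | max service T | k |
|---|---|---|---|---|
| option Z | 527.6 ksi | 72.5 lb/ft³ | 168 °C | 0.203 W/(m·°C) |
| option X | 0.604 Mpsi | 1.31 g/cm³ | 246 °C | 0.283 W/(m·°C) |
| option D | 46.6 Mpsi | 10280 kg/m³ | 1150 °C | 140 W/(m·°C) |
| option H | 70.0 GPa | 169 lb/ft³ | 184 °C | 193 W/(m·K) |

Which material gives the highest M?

option D

Screen on constraints: max service T ≥ 215 °C; k ≥ 0.243 W/(m·K). Survivors: option X, option D.
Normalizing units and computing the index:
  option X: E = 4.164 GPa, ρ = 1310 kg/m³
  option D: E = 321.3 GPa, ρ = 10280 kg/m³
  option D: M = 31.3 MN·m/kg
  option X: M = 3.18 MN·m/kg
Option D ranks first.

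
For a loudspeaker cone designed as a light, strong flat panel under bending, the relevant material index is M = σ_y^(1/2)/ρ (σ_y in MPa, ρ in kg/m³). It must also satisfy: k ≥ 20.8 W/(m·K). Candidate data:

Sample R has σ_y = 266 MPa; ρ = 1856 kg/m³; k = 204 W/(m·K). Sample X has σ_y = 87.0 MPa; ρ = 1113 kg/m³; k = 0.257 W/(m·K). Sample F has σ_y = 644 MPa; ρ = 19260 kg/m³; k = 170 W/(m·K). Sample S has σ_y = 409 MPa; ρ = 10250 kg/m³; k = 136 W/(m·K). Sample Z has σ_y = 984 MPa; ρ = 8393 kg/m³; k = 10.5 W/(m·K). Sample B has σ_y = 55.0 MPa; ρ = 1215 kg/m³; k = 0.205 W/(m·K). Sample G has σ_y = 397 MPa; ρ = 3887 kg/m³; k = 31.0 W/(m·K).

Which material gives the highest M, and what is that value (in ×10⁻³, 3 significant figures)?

sample R, M = 8.79×10⁻³

Screen on constraints: k ≥ 20.8 W/(m·K). Survivors: sample R, sample F, sample S, sample G.
Computing M directly (units already consistent):
  sample R: M = 8.79×10⁻³
  sample G: M = 5.13×10⁻³
  sample S: M = 1.97×10⁻³
  sample F: M = 1.32×10⁻³
Sample R ranks first.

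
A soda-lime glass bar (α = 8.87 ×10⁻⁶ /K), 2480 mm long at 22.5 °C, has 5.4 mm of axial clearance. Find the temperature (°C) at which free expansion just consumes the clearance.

268 °C

α·L₀·ΔT = 5.4 mm ⇒ ΔT = 5.4 / (8.87×10⁻⁶ × 2480.0) = 245.5 K.
T = 22.5 + 245.5 = 268.0 °C.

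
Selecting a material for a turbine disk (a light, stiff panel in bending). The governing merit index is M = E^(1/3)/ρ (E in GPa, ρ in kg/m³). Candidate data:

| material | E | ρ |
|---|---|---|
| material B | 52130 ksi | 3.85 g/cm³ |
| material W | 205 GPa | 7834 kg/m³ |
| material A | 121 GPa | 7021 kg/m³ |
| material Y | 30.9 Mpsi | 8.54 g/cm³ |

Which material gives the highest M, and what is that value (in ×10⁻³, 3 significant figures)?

After converting to SI:
  material B: E = 359.4 GPa, ρ = 3850 kg/m³
  material W: E = 205.0 GPa, ρ = 7834 kg/m³
  material A: E = 121.0 GPa, ρ = 7021 kg/m³
  material Y: E = 213.0 GPa, ρ = 8540 kg/m³
  material B: M = 1.85×10⁻³
  material W: M = 0.753×10⁻³
  material A: M = 0.704×10⁻³
  material Y: M = 0.699×10⁻³
Material B ranks first.

material B, M = 1.85×10⁻³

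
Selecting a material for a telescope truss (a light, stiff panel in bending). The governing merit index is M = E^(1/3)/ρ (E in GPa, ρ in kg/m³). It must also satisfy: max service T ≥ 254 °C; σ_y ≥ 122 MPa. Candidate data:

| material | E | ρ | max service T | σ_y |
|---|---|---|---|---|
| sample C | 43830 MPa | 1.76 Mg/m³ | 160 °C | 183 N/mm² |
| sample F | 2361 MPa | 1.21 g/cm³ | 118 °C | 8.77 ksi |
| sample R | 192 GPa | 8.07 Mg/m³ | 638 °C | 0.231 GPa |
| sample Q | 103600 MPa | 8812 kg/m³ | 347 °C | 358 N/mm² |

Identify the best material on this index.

Screen on constraints: max service T ≥ 254 °C; σ_y ≥ 122 MPa. Survivors: sample R, sample Q.
Convert each candidate to consistent units, then evaluate M:
  sample R: E = 192.0 GPa, ρ = 8070 kg/m³
  sample Q: E = 103.6 GPa, ρ = 8812 kg/m³
  sample R: M = 0.715×10⁻³
  sample Q: M = 0.533×10⁻³
Sample R has the largest M.

sample R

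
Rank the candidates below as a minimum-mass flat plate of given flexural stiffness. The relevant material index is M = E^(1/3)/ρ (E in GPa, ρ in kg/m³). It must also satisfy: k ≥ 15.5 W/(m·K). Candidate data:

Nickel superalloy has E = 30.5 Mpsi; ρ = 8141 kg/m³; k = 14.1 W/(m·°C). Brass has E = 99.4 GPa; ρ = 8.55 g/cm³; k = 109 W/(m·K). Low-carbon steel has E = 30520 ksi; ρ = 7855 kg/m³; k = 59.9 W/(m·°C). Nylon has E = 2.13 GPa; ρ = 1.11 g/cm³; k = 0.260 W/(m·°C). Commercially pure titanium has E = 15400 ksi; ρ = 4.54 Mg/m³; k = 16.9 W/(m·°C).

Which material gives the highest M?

commercially pure titanium

Screen on constraints: k ≥ 15.5 W/(m·K). Survivors: brass, low-carbon steel, commercially pure titanium.
Putting every candidate on a common basis:
  brass: E = 99.40 GPa, ρ = 8550 kg/m³
  low-carbon steel: E = 210.4 GPa, ρ = 7855 kg/m³
  commercially pure titanium: E = 106.2 GPa, ρ = 4540 kg/m³
  commercially pure titanium: M = 1.04×10⁻³
  low-carbon steel: M = 0.757×10⁻³
  brass: M = 0.542×10⁻³
Highest index: commercially pure titanium.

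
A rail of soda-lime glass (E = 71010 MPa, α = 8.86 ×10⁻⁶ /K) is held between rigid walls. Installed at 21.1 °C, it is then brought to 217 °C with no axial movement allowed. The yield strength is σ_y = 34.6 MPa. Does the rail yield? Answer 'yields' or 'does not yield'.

E = 71010 MPa = 71.01 GPa.
ΔT = 195.9 K. Constrained thermal stress σ = E·α·ΔT = 71.01×10³ MPa × 8.86×10⁻⁶ × 195.9 = 123 MPa (compressive).
Compare to σ_y = 34.6 MPa: σ ≥ σ_y, so it yields.

yields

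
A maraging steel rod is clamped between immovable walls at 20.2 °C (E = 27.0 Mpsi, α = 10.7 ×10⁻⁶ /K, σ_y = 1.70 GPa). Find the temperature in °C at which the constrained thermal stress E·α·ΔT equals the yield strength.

E = 27.0 Mpsi = 186.2 GPa.
σ_y = 1.70 GPa = 1700 MPa.
E·α·ΔT = 1700 MPa ⇒ ΔT = 1700 / (186.2×10³ × 10.7×10⁻⁶) = 853.5 K.
T = 20.2 + 853.5 = 873.7 °C.

874 °C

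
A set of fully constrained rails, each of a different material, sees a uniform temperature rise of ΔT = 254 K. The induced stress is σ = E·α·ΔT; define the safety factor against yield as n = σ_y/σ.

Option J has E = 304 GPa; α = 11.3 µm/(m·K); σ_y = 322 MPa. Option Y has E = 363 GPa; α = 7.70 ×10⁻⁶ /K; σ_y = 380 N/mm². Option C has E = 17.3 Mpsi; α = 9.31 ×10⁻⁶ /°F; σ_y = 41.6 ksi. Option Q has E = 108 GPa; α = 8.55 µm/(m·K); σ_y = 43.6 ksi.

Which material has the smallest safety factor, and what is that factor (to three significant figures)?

option J, n = 0.369

Converting E to GPa, α to ×10⁻⁶/K, σ_y to MPa, then σ and n for each:
  option J: E = 304.0, α = 11.3, σ_y = 322.0 → σ = 873 MPa, n = 0.369
  option Y: E = 363.0, α = 7.70, σ_y = 380.0 → σ = 710 MPa, n = 0.535
  option C: E = 119.3, α = 16.8, σ_y = 286.8 → σ = 508 MPa, n = 0.565
  option Q: E = 108.0, α = 8.55, σ_y = 300.6 → σ = 235 MPa, n = 1.28
Option J has the lowest safety factor, n = 0.369.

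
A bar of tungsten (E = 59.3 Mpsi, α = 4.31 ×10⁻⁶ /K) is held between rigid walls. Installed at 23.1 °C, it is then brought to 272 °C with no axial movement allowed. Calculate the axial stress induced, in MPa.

439 MPa

E = 59.3 Mpsi = 408.9 GPa.
ΔT = 248.9 K. Constrained thermal stress σ = E·α·ΔT = 408.9×10³ MPa × 4.31×10⁻⁶ × 248.9 = 439 MPa (compressive).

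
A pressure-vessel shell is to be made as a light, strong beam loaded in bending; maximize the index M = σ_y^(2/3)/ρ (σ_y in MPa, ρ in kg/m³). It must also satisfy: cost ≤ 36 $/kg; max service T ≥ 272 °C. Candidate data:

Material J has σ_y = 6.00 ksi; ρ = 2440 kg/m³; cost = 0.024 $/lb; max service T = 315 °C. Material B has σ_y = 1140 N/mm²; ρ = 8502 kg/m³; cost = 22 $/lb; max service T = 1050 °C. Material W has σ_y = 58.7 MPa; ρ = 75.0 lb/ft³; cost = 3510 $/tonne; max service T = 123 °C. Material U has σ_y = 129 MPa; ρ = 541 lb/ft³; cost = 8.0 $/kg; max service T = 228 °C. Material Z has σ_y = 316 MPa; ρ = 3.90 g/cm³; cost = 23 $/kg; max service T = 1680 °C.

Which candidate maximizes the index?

Screen on constraints: cost ≤ 36 $/kg; max service T ≥ 272 °C. Survivors: material J, material Z.
After converting to SI:
  material J: σ_y = 41.37 MPa, ρ = 2440 kg/m³
  material Z: σ_y = 316.0 MPa, ρ = 3900 kg/m³
  material Z: M = 11.9×10⁻³
  material J: M = 4.90×10⁻³
Material Z has the largest M.

material Z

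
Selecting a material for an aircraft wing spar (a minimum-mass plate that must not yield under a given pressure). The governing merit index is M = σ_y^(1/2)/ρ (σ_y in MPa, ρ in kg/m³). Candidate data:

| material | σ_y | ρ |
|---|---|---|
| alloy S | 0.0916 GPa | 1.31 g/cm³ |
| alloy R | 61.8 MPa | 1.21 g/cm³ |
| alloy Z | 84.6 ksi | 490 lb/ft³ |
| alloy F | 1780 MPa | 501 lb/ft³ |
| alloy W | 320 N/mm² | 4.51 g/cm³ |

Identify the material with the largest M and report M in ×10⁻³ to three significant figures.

alloy S, M = 7.31×10⁻³

Convert each candidate to consistent units, then evaluate M:
  alloy S: σ_y = 91.60 MPa, ρ = 1310 kg/m³
  alloy R: σ_y = 61.80 MPa, ρ = 1210 kg/m³
  alloy Z: σ_y = 583.3 MPa, ρ = 7849 kg/m³
  alloy F: σ_y = 1780 MPa, ρ = 8025 kg/m³
  alloy W: σ_y = 320.0 MPa, ρ = 4510 kg/m³
  alloy S: M = 7.31×10⁻³
  alloy R: M = 6.50×10⁻³
  alloy F: M = 5.26×10⁻³
  alloy W: M = 3.97×10⁻³
  alloy Z: M = 3.08×10⁻³
Alloy S ranks first.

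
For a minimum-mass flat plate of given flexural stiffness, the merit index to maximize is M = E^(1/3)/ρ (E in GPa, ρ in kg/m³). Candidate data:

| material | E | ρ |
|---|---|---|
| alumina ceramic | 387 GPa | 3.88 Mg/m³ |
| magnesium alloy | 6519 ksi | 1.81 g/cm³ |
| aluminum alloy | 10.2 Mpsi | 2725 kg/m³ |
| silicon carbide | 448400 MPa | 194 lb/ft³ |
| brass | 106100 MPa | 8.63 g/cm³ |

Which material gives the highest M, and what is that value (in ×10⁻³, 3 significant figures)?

In SI units:
  alumina ceramic: E = 387.0 GPa, ρ = 3880 kg/m³
  magnesium alloy: E = 44.95 GPa, ρ = 1810 kg/m³
  aluminum alloy: E = 70.33 GPa, ρ = 2725 kg/m³
  silicon carbide: E = 448.4 GPa, ρ = 3108 kg/m³
  brass: E = 106.1 GPa, ρ = 8630 kg/m³
  silicon carbide: M = 2.46×10⁻³
  magnesium alloy: M = 1.96×10⁻³
  alumina ceramic: M = 1.88×10⁻³
  aluminum alloy: M = 1.51×10⁻³
  brass: M = 0.549×10⁻³
Silicon carbide has the largest M.

silicon carbide, M = 2.46×10⁻³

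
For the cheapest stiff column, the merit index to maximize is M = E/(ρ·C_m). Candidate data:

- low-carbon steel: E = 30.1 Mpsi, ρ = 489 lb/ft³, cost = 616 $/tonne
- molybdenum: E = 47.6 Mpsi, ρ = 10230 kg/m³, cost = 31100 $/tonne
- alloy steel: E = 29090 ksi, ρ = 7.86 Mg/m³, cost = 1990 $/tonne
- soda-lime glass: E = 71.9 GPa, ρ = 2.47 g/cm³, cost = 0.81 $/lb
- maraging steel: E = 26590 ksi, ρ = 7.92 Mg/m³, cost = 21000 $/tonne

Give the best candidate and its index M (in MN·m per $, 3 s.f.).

After converting to SI:
  low-carbon steel: E = 207.5 GPa, ρ = 7833 kg/m³, cost = 0.6160 $/kg
  molybdenum: E = 328.2 GPa, ρ = 10230 kg/m³, cost = 31.10 $/kg
  alloy steel: E = 200.6 GPa, ρ = 7860 kg/m³, cost = 1.990 $/kg
  soda-lime glass: E = 71.90 GPa, ρ = 2470 kg/m³, cost = 1.786 $/kg
  maraging steel: E = 183.3 GPa, ρ = 7920 kg/m³, cost = 21.00 $/kg
  low-carbon steel: M = 43.0 MN·m per $
  soda-lime glass: M = 16.3 MN·m per $
  alloy steel: M = 12.8 MN·m per $
  maraging steel: M = 1.10 MN·m per $
  molybdenum: M = 1.03 MN·m per $
The maximum is for low-carbon steel.

low-carbon steel, M = 43.0 MN·m per $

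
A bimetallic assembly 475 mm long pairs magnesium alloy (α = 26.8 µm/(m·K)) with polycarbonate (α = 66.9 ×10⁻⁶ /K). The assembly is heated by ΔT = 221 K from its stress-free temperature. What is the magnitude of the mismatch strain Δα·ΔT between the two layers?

Δα = |26.8 − 66.9|×10⁻⁶/K = 40.1×10⁻⁶/K.
Mismatch strain = Δα·ΔT = 40.1×10⁻⁶ × 221.0 = 8.86×10⁻³.

8.86×10⁻³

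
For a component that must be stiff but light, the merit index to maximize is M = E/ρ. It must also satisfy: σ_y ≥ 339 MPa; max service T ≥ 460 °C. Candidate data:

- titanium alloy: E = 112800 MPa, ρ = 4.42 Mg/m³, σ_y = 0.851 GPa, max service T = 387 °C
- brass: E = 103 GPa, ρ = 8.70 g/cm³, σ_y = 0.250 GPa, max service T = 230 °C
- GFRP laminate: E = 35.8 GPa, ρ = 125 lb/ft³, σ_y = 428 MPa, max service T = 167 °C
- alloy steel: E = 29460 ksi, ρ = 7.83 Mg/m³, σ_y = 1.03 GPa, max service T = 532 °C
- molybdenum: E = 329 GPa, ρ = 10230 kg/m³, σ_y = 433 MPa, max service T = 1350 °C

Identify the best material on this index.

Screen on constraints: σ_y ≥ 339 MPa; max service T ≥ 460 °C. Survivors: alloy steel, molybdenum.
Convert each candidate to consistent units, then evaluate M:
  alloy steel: E = 203.1 GPa, ρ = 7830 kg/m³
  molybdenum: E = 329.0 GPa, ρ = 10230 kg/m³
  molybdenum: M = 32.2 MN·m/kg
  alloy steel: M = 25.9 MN·m/kg
Highest index: molybdenum.

molybdenum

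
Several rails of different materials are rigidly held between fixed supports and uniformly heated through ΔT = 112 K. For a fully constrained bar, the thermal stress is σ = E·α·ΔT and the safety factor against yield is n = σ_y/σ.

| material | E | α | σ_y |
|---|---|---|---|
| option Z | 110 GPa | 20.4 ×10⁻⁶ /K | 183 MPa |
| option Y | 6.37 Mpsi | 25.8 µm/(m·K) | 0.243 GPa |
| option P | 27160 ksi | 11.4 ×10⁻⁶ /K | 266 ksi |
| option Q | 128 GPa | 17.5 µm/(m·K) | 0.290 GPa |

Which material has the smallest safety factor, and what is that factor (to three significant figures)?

With everything in SI (GPa, ×10⁻⁶/K, MPa):
  option Z: E = 110.0, α = 20.4, σ_y = 183.0 → σ = 251 MPa, n = 0.728
  option Y: E = 43.92, α = 25.8, σ_y = 243.0 → σ = 127 MPa, n = 1.91
  option P: E = 187.3, α = 11.4, σ_y = 1834 → σ = 239 MPa, n = 7.67
  option Q: E = 128.0, α = 17.5, σ_y = 290.0 → σ = 251 MPa, n = 1.16
Option Z has the lowest safety factor, n = 0.728.

option Z, n = 0.728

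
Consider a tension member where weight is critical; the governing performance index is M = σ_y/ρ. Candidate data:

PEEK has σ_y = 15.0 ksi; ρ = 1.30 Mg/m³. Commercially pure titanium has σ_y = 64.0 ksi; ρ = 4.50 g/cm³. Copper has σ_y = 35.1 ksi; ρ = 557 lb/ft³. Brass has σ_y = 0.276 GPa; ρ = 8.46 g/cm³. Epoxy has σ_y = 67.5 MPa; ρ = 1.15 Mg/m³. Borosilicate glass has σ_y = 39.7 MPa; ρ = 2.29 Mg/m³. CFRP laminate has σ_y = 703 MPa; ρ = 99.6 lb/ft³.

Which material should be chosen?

Normalizing units and computing the index:
  PEEK: σ_y = 103.4 MPa, ρ = 1300 kg/m³
  commercially pure titanium: σ_y = 441.3 MPa, ρ = 4500 kg/m³
  copper: σ_y = 242.0 MPa, ρ = 8922 kg/m³
  brass: σ_y = 276.0 MPa, ρ = 8460 kg/m³
  epoxy: σ_y = 67.50 MPa, ρ = 1150 kg/m³
  borosilicate glass: σ_y = 39.70 MPa, ρ = 2290 kg/m³
  CFRP laminate: σ_y = 703.0 MPa, ρ = 1595 kg/m³
  CFRP laminate: M = 441 kN·m/kg
  commercially pure titanium: M = 98.1 kN·m/kg
  PEEK: M = 79.6 kN·m/kg
  epoxy: M = 58.7 kN·m/kg
  brass: M = 32.6 kN·m/kg
  copper: M = 27.1 kN·m/kg
  borosilicate glass: M = 17.3 kN·m/kg
CFRP laminate has the largest M.

CFRP laminate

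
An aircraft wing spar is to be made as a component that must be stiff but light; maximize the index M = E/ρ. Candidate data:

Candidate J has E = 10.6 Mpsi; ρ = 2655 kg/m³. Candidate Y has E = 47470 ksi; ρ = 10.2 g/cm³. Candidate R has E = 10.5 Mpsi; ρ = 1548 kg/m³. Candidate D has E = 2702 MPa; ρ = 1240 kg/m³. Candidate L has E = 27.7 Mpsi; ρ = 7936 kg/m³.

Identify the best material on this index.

candidate R

Convert each candidate to consistent units, then evaluate M:
  candidate J: E = 73.08 GPa, ρ = 2655 kg/m³
  candidate Y: E = 327.3 GPa, ρ = 10200 kg/m³
  candidate R: E = 72.39 GPa, ρ = 1548 kg/m³
  candidate D: E = 2.702 GPa, ρ = 1240 kg/m³
  candidate L: E = 191.0 GPa, ρ = 7936 kg/m³
  candidate R: M = 46.8 MN·m/kg
  candidate Y: M = 32.1 MN·m/kg
  candidate J: M = 27.5 MN·m/kg
  candidate L: M = 24.1 MN·m/kg
  candidate D: M = 2.18 MN·m/kg
The maximum is for candidate R.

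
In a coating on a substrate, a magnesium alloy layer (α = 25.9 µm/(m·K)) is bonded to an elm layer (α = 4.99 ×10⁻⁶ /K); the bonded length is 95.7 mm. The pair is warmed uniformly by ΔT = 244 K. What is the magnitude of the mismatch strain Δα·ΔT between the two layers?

5.10×10⁻³

Δα = |25.9 − 4.99|×10⁻⁶/K = 20.9×10⁻⁶/K.
Mismatch strain = Δα·ΔT = 20.9×10⁻⁶ × 244.0 = 5.10×10⁻³.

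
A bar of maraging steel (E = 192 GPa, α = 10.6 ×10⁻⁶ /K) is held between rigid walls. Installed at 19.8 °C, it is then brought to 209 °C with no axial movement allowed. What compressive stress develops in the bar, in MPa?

385 MPa

ΔT = 189.2 K. Constrained thermal stress σ = E·α·ΔT = 192.0×10³ MPa × 10.6×10⁻⁶ × 189.2 = 385 MPa (compressive).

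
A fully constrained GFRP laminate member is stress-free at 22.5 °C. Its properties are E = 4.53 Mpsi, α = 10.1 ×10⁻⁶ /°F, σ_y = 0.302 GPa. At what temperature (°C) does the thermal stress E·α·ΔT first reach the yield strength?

E = 4.53 Mpsi = 31.23 GPa.
α = 10.1×10⁻⁶/°F × 9/5 = 18.2×10⁻⁶/K.
σ_y = 0.302 GPa = 302.0 MPa.
E·α·ΔT = 302.0 MPa ⇒ ΔT = 302.0 / (31.23×10³ × 18.2×10⁻⁶) = 531.9 K.
T = 22.5 + 531.9 = 554.4 °C.

554 °C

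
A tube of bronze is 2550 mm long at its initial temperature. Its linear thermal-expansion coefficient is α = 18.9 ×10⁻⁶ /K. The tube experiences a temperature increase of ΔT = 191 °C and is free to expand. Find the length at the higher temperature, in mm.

2559.2 mm

ΔL = α·L₀·ΔT = 18.9×10⁻⁶ × 2550 mm × 191.0 K = 9.21 mm.
L = L₀ + ΔL = 2550 + 9.21 = 2559.2 mm.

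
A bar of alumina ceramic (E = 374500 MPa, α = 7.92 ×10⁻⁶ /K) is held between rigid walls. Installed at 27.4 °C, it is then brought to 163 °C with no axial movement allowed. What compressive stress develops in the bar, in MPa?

402 MPa

E = 374500 MPa = 374.5 GPa.
ΔT = 135.6 K. Constrained thermal stress σ = E·α·ΔT = 374.5×10³ MPa × 7.92×10⁻⁶ × 135.6 = 402 MPa (compressive).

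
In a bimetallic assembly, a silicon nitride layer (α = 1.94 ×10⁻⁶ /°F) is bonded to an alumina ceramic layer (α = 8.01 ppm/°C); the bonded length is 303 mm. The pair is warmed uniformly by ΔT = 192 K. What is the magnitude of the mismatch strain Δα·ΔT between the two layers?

8.67×10⁻⁴

silicon nitride: α = 1.94×10⁻⁶/°F × 9/5 = 3.49×10⁻⁶/K.
Δα = |3.49 − 8.01|×10⁻⁶/K = 4.52×10⁻⁶/K.
Mismatch strain = Δα·ΔT = 4.52×10⁻⁶ × 192.0 = 8.67×10⁻⁴.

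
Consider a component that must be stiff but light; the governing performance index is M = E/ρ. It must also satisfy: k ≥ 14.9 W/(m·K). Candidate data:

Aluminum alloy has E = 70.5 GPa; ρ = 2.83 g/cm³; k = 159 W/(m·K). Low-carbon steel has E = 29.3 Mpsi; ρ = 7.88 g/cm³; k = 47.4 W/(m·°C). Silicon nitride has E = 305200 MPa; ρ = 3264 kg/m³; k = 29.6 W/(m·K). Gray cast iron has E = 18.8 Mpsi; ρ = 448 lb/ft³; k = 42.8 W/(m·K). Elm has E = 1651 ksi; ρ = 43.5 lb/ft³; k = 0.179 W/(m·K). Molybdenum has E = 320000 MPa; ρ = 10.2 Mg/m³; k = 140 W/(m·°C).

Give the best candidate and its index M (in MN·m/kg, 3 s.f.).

silicon nitride, M = 93.5 MN·m/kg

Screen on constraints: k ≥ 14.9 W/(m·K). Survivors: aluminum alloy, low-carbon steel, silicon nitride, gray cast iron, molybdenum.
In SI units:
  aluminum alloy: E = 70.50 GPa, ρ = 2830 kg/m³
  low-carbon steel: E = 202.0 GPa, ρ = 7880 kg/m³
  silicon nitride: E = 305.2 GPa, ρ = 3264 kg/m³
  gray cast iron: E = 129.6 GPa, ρ = 7176 kg/m³
  molybdenum: E = 320.0 GPa, ρ = 10200 kg/m³
  silicon nitride: M = 93.5 MN·m/kg
  molybdenum: M = 31.4 MN·m/kg
  low-carbon steel: M = 25.6 MN·m/kg
  aluminum alloy: M = 24.9 MN·m/kg
  gray cast iron: M = 18.1 MN·m/kg
Highest index: silicon nitride.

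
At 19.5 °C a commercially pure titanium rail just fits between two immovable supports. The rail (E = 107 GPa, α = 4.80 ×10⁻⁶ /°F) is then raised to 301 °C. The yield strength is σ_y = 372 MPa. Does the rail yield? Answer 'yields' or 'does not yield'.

α = 4.80×10⁻⁶/°F × 9/5 = 8.64×10⁻⁶/K.
ΔT = 281.5 K. Constrained thermal stress σ = E·α·ΔT = 107.0×10³ MPa × 8.64×10⁻⁶ × 281.5 = 260 MPa (compressive).
Compare to σ_y = 372 MPa: σ < σ_y, so it does not yield.

does not yield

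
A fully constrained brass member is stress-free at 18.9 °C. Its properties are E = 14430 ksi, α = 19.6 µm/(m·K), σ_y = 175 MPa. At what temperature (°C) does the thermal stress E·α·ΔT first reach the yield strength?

E = 14430 ksi = 99.49 GPa.
E·α·ΔT = 175.0 MPa ⇒ ΔT = 175.0 / (99.49×10³ × 19.6×10⁻⁶) = 89.74 K.
T = 18.9 + 89.74 = 108.6 °C.

109 °C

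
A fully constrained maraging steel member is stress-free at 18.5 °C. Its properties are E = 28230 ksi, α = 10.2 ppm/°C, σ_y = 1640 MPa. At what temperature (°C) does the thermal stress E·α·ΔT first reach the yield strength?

E = 28230 ksi = 194.6 GPa.
E·α·ΔT = 1640 MPa ⇒ ΔT = 1640 / (194.6×10³ × 10.2×10⁻⁶) = 826.1 K.
T = 18.5 + 826.1 = 844.6 °C.

845 °C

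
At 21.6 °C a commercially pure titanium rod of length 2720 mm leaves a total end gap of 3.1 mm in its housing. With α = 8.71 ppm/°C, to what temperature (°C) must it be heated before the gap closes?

α·L₀·ΔT = 3.1 mm ⇒ ΔT = 3.1 / (8.71×10⁻⁶ × 2720.0) = 130.9 K.
T = 21.6 + 130.9 = 152.5 °C.

152 °C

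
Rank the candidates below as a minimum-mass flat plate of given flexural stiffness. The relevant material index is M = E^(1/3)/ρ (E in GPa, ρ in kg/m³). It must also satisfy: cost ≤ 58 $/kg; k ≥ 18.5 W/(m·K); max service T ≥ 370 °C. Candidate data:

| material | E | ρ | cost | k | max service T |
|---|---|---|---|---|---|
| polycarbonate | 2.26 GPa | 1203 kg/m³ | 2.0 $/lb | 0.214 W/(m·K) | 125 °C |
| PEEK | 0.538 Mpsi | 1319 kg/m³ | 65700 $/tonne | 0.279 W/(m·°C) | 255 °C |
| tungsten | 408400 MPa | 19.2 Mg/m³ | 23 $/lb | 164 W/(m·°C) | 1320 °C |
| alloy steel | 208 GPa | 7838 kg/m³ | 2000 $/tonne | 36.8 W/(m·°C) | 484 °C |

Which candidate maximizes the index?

Screen on constraints: cost ≤ 58 $/kg; k ≥ 18.5 W/(m·K); max service T ≥ 370 °C. Survivors: tungsten, alloy steel.
After converting to SI:
  tungsten: E = 408.4 GPa, ρ = 19200 kg/m³
  alloy steel: E = 208.0 GPa, ρ = 7838 kg/m³
  alloy steel: M = 0.756×10⁻³
  tungsten: M = 0.386×10⁻³
Highest index: alloy steel.

alloy steel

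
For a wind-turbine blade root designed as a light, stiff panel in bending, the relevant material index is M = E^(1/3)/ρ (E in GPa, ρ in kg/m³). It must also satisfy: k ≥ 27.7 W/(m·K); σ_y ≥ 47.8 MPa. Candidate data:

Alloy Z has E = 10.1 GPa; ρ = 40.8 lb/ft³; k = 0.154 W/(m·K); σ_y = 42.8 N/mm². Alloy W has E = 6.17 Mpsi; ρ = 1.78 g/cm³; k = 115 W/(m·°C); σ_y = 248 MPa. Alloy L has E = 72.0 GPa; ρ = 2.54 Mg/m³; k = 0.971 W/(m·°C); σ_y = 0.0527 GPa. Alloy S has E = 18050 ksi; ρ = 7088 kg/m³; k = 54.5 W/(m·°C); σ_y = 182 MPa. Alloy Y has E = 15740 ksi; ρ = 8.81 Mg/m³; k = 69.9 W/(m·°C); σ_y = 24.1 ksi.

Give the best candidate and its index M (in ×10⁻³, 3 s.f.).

Screen on constraints: k ≥ 27.7 W/(m·K); σ_y ≥ 47.8 MPa. Survivors: alloy W, alloy S, alloy Y.
In SI units:
  alloy W: E = 42.54 GPa, ρ = 1780 kg/m³
  alloy S: E = 124.5 GPa, ρ = 7088 kg/m³
  alloy Y: E = 108.5 GPa, ρ = 8810 kg/m³
  alloy W: M = 1.96×10⁻³
  alloy S: M = 0.704×10⁻³
  alloy Y: M = 0.541×10⁻³
Alloy W has the largest M.

alloy W, M = 1.96×10⁻³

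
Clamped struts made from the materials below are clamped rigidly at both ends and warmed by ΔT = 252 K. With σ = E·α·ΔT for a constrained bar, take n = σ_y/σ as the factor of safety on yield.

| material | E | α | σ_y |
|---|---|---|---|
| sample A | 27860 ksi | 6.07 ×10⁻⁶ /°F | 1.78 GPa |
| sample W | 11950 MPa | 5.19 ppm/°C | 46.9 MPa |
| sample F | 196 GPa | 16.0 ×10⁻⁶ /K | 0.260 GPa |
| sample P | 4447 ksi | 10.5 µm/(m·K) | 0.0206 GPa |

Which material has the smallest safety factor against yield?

sample P

Per material, after unit conversion:
  sample A: E = 192.1, α = 10.9, σ_y = 1780 → σ = 529 MPa, n = 3.37
  sample W: E = 11.95, α = 5.19, σ_y = 46.90 → σ = 15.6 MPa, n = 3.00
  sample F: E = 196.0, α = 16.0, σ_y = 260.0 → σ = 790 MPa, n = 0.329
  sample P: E = 30.66, α = 10.5, σ_y = 20.60 → σ = 81.1 MPa, n = 0.254
Smallest n: sample P with n = 0.254.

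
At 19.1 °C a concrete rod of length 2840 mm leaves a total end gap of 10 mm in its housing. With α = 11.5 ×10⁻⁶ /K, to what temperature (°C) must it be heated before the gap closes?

325 °C

α·L₀·ΔT = 10.0 mm ⇒ ΔT = 10.0 / (11.5×10⁻⁶ × 2840.0) = 306.2 K.
T = 19.1 + 306.2 = 325.3 °C.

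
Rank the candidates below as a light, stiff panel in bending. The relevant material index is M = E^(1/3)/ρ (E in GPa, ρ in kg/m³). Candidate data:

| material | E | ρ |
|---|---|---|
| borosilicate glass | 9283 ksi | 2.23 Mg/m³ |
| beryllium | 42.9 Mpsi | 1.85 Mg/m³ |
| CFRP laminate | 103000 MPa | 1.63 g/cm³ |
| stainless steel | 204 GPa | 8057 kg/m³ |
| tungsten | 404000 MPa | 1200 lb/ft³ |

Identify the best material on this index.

In SI units:
  borosilicate glass: E = 64.00 GPa, ρ = 2230 kg/m³
  beryllium: E = 295.8 GPa, ρ = 1850 kg/m³
  CFRP laminate: E = 103.0 GPa, ρ = 1630 kg/m³
  stainless steel: E = 204.0 GPa, ρ = 8057 kg/m³
  tungsten: E = 404.0 GPa, ρ = 19220 kg/m³
  beryllium: M = 3.60×10⁻³
  CFRP laminate: M = 2.88×10⁻³
  borosilicate glass: M = 1.79×10⁻³
  stainless steel: M = 0.731×10⁻³
  tungsten: M = 0.385×10⁻³
Beryllium has the largest M.

beryllium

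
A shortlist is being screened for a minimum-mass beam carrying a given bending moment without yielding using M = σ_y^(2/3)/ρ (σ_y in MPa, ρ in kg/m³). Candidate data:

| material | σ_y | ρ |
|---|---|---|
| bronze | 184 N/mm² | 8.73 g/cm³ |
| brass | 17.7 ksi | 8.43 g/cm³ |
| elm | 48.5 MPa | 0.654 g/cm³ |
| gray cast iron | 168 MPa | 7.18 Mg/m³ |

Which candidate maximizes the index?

elm

After converting to SI:
  bronze: σ_y = 184.0 MPa, ρ = 8730 kg/m³
  brass: σ_y = 122.0 MPa, ρ = 8430 kg/m³
  elm: σ_y = 48.50 MPa, ρ = 654.0 kg/m³
  gray cast iron: σ_y = 168.0 MPa, ρ = 7180 kg/m³
  elm: M = 20.3×10⁻³
  gray cast iron: M = 4.24×10⁻³
  bronze: M = 3.71×10⁻³
  brass: M = 2.92×10⁻³
Elm has the largest M.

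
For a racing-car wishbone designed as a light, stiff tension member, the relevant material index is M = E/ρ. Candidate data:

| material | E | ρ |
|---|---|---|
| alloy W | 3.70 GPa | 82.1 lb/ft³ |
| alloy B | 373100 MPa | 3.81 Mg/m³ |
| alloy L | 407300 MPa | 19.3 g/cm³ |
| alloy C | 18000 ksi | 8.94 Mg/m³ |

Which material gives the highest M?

alloy B

After converting to SI:
  alloy W: E = 3.700 GPa, ρ = 1315 kg/m³
  alloy B: E = 373.1 GPa, ρ = 3810 kg/m³
  alloy L: E = 407.3 GPa, ρ = 19300 kg/m³
  alloy C: E = 124.1 GPa, ρ = 8940 kg/m³
  alloy B: M = 97.9 MN·m/kg
  alloy L: M = 21.1 MN·m/kg
  alloy C: M = 13.9 MN·m/kg
  alloy W: M = 2.81 MN·m/kg
The maximum is for alloy B.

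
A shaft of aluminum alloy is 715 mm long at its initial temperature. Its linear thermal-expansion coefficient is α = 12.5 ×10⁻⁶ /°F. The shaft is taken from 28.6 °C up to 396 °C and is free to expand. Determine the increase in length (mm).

5.91 mm

Convert α: 12.5×10⁻⁶/°F × (9/5) = 22.5×10⁻⁶/K.
ΔT = 396 − 28.6 = 367.4 K.
ΔL = α·L₀·ΔT = 22.5×10⁻⁶ × 715 mm × 367.4 K = 5.91 mm.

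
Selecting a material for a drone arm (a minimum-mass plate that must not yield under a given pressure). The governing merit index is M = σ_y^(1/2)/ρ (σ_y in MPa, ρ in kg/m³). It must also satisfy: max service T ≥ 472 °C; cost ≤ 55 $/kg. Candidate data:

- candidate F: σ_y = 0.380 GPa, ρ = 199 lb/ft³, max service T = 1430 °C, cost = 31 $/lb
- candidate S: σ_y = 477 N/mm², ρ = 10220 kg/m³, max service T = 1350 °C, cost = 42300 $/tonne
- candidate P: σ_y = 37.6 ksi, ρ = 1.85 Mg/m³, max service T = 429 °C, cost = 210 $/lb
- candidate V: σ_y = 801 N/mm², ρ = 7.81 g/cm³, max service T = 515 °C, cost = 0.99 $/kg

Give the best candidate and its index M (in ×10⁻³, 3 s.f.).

Screen on constraints: max service T ≥ 472 °C; cost ≤ 55 $/kg. Survivors: candidate S, candidate V.
Putting every candidate on a common basis:
  candidate S: σ_y = 477.0 MPa, ρ = 10220 kg/m³
  candidate V: σ_y = 801.0 MPa, ρ = 7810 kg/m³
  candidate V: M = 3.62×10⁻³
  candidate S: M = 2.14×10⁻³
The maximum is for candidate V.

candidate V, M = 3.62×10⁻³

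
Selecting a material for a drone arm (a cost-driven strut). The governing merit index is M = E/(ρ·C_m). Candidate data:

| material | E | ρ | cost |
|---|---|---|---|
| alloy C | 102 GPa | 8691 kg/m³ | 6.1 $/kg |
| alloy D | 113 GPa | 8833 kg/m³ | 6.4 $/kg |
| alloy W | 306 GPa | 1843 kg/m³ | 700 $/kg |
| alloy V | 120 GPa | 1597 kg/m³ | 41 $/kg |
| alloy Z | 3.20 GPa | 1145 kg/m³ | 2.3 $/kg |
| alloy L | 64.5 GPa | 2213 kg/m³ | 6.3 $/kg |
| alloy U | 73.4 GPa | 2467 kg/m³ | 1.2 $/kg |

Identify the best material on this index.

Evaluate M for each candidate:
  alloy U: M = 24.8 MN·m per $
  alloy L: M = 4.63 MN·m per $
  alloy D: M = 2.00 MN·m per $
  alloy C: M = 1.92 MN·m per $
  alloy V: M = 1.83 MN·m per $
  alloy Z: M = 1.22 MN·m per $
  alloy W: M = 0.237 MN·m per $
The maximum is for alloy U.

alloy U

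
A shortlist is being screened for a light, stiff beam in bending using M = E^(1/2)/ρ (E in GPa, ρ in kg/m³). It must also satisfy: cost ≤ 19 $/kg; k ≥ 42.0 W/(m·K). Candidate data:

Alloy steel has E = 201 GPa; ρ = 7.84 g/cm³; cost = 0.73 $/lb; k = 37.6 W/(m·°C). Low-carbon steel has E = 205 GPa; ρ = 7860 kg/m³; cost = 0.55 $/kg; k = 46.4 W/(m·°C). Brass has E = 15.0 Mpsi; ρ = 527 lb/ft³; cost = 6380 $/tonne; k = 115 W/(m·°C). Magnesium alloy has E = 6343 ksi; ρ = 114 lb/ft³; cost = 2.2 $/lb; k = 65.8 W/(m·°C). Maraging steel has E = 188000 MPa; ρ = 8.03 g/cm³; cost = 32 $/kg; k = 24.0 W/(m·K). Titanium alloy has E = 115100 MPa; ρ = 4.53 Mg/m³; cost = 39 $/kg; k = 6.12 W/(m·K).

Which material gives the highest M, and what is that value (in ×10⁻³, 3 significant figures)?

Screen on constraints: cost ≤ 19 $/kg; k ≥ 42.0 W/(m·K). Survivors: low-carbon steel, brass, magnesium alloy.
Normalizing units and computing the index:
  low-carbon steel: E = 205.0 GPa, ρ = 7860 kg/m³
  brass: E = 103.4 GPa, ρ = 8442 kg/m³
  magnesium alloy: E = 43.73 GPa, ρ = 1826 kg/m³
  magnesium alloy: M = 3.62×10⁻³
  low-carbon steel: M = 1.82×10⁻³
  brass: M = 1.20×10⁻³
Magnesium alloy ranks first.

magnesium alloy, M = 3.62×10⁻³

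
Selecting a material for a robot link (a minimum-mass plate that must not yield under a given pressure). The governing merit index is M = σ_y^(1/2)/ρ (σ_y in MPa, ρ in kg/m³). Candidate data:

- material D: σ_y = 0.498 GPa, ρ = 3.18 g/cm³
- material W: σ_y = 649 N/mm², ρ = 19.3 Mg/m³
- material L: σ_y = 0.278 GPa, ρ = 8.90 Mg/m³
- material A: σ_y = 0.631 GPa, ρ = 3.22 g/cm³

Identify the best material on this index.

material A

Convert each candidate to consistent units, then evaluate M:
  material D: σ_y = 498.0 MPa, ρ = 3180 kg/m³
  material W: σ_y = 649.0 MPa, ρ = 19300 kg/m³
  material L: σ_y = 278.0 MPa, ρ = 8900 kg/m³
  material A: σ_y = 631.0 MPa, ρ = 3220 kg/m³
  material A: M = 7.80×10⁻³
  material D: M = 7.02×10⁻³
  material L: M = 1.87×10⁻³
  material W: M = 1.32×10⁻³
Material A has the largest M.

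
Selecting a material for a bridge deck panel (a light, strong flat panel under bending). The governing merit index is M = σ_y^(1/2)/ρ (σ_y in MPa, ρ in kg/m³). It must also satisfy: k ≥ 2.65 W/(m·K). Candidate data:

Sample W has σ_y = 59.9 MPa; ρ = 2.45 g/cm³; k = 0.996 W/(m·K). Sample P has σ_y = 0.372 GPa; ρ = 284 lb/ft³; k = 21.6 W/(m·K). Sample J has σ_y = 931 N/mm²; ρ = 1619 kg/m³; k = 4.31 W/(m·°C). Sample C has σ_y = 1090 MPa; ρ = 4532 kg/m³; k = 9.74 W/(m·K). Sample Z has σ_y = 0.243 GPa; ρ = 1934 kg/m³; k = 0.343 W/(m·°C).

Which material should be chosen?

sample J

Screen on constraints: k ≥ 2.65 W/(m·K). Survivors: sample P, sample J, sample C.
In SI units:
  sample P: σ_y = 372.0 MPa, ρ = 4549 kg/m³
  sample J: σ_y = 931.0 MPa, ρ = 1619 kg/m³
  sample C: σ_y = 1090 MPa, ρ = 4532 kg/m³
  sample J: M = 18.8×10⁻³
  sample C: M = 7.28×10⁻³
  sample P: M = 4.24×10⁻³
Sample J has the largest M.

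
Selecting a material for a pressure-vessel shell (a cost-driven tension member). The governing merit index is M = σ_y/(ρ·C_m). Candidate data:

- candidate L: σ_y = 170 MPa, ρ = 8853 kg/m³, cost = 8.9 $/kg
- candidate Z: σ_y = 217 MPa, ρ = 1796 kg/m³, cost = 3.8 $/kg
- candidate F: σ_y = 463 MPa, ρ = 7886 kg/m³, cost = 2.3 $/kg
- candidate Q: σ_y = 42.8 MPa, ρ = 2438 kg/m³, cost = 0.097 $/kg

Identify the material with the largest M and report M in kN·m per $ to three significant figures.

candidate Q, M = 181 kN·m per $

Evaluate M for each candidate:
  candidate Q: M = 181 kN·m per $
  candidate Z: M = 31.8 kN·m per $
  candidate F: M = 25.5 kN·m per $
  candidate L: M = 2.16 kN·m per $
The maximum is for candidate Q.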